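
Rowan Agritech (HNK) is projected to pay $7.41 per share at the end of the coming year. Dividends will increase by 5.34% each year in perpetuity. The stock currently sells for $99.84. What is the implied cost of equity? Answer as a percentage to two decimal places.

12.76%

Rearranging the constant-growth DDM: r = D₁/P₀ + g.
r = 7.4100 / 99.84 + 0.0534 = 0.07422 + 0.0534 = 0.12762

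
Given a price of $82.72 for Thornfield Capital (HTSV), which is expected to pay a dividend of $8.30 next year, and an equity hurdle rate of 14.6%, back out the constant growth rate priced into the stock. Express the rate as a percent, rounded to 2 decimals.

4.57%

From P₀ = D₁/(r − g), the implied growth is g = r − D₁/P₀.
g = 0.146 − 8.30/82.72 = 0.146 − 0.10034 = 0.04566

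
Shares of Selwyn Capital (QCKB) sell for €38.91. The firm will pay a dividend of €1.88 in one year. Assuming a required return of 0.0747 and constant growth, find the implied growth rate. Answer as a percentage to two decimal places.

From P₀ = D₁/(r − g), the implied growth is g = r − D₁/P₀.
g = 0.0747 − 1.88/38.91 = 0.0747 − 0.04832 = 0.02638

2.64%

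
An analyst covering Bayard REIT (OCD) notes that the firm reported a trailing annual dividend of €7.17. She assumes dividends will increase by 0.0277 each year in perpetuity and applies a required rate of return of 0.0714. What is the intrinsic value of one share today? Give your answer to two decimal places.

€168.62

Gordon growth model: P₀ = D₁/(r − g). D₁ = 7.17 × (1 + 0.0277) = 7.3686.
P₀ = 7.3686 / (0.0714 − 0.0277) = 7.3686 / 0.0437 = 168.6181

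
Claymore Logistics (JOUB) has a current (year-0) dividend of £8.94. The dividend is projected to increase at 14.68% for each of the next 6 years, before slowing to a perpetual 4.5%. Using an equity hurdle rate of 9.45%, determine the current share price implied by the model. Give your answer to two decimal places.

£313.10

Two-stage DDM. Project D₁…D_6 at 0.1468, terminal growth 0.045, discount at r = 0.0945.
D_1 = 10.2524
D_2 = 11.7574
D_3 = 13.4834
D_4 = 15.4628
D_5 = 17.7327
D_6 = 20.3359
Terminal value at t=6: TV = D_7/(r−g) = 21.2510/(0.0945−0.045) = 429.3137
P₀ = 10.2524/(1+0.0945)^1 + 11.7574/(1+0.0945)^2 + 13.4834/(1+0.0945)^3 + 15.4628/(1+0.0945)^4 + 17.7327/(1+0.0945)^5 + 20.3359/(1+0.0945)^6 + 429.3137/(1+0.0945)^6 = 313.0960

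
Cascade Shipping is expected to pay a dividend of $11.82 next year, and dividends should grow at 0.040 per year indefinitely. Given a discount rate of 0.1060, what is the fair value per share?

Gordon growth model: P₀ = D₁/(r − g), with D₁ = 11.82 given directly.
P₀ = 11.8200 / (0.106 − 0.04) = 11.8200 / 0.066 = 179.0909

$179.09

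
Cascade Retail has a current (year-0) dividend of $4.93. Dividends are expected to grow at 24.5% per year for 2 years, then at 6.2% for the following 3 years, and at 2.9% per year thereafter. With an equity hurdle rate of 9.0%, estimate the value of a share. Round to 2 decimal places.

$130.73

Three-stage DDM. Project D₁…D_5; terminal Gordon value at t=5 with g = 0.029; discount at r = 0.09.
D_1 = 6.1379
D_2 = 7.6416
D_3 = 8.1154
D_4 = 8.6186
D_5 = 9.1529
TV_5 = 9.4183/(0.09−0.029) = 154.3991
P₀ = Σ Dₜ/(1+r)ᵗ + TV_5/(1+r)^5 = 130.7326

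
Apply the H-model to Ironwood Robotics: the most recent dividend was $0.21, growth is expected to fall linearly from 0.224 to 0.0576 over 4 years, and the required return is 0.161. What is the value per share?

H-model: P₀ = D₀[(1+g_L) + H(g_S−g_L)]/(r−g_L), with H = 4/2 = 2.
P₀ = 0.21 × [(1+0.0576) + 2×(0.224−0.0576)] / (0.161−0.0576)
   = 0.21 × 1.3904 / 0.1034 = 2.8238

$2.82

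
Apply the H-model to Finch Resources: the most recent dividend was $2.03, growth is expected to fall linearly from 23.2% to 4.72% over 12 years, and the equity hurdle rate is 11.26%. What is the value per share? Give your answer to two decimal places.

$66.92

H-model: P₀ = D₀[(1+g_L) + H(g_S−g_L)]/(r−g_L), with H = 12/2 = 6.
P₀ = 2.03 × [(1+0.0472) + 6×(0.232−0.0472)] / (0.1126−0.0472)
   = 2.03 × 2.1560 / 0.0654 = 66.9217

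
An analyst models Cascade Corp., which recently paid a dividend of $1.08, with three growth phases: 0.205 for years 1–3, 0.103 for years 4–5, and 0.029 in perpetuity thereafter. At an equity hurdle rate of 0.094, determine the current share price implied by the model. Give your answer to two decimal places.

Three-stage DDM. Project D₁…D_5; terminal Gordon value at t=5 with g = 0.029; discount at r = 0.094.
D_1 = 1.3014
D_2 = 1.5682
D_3 = 1.8897
D_4 = 2.0843
D_5 = 2.2990
TV_5 = 2.3657/(0.094−0.029) = 36.3947
P₀ = Σ Dₜ/(1+r)ᵗ + TV_5/(1+r)^5 = 30.0900

$30.09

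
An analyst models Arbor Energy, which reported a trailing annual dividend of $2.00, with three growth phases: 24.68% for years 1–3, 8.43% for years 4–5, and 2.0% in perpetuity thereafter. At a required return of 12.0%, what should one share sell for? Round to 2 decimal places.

$39.10

Three-stage DDM. Project D₁…D_5; terminal Gordon value at t=5 with g = 0.02; discount at r = 0.12.
D_1 = 2.4936
D_2 = 3.1090
D_3 = 3.8763
D_4 = 4.2031
D_5 = 4.5574
TV_5 = 4.6486/(0.12−0.02) = 46.4857
P₀ = Σ Dₜ/(1+r)ᵗ + TV_5/(1+r)^5 = 39.0984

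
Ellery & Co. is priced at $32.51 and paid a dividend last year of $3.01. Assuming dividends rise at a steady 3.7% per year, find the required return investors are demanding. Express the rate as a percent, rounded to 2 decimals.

Rearranging the constant-growth DDM: r = D₁/P₀ + g.
D₁ = 3.01 × (1 + 0.037) = 3.1214.
r = 3.1214 / 32.51 + 0.037 = 0.09601 + 0.037 = 0.13301

13.30%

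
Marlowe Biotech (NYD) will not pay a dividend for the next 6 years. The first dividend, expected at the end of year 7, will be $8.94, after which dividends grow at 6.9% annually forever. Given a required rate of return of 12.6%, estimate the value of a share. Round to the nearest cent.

Deferred-dividend DDM. At t=6 the remaining stream is a growing perpetuity with first payment D_7 = 8.94.
V_6 = D_7/(r−g) = 8.94/(0.126−0.069) = 156.8421
P₀ = V_6/(1+r)^6 = 156.8421/(1+0.126)^6 = 76.9542

$76.95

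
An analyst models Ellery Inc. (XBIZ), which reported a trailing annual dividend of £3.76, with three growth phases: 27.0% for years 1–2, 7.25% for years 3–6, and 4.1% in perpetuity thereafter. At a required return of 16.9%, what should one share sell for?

Three-stage DDM. Project D₁…D_6; terminal Gordon value at t=6 with g = 0.041; discount at r = 0.169.
D_1 = 4.7752
D_2 = 6.0645
D_3 = 6.5042
D_4 = 6.9757
D_5 = 7.4815
D_6 = 8.0239
TV_6 = 8.3529/(0.169−0.041) = 65.2567
P₀ = Σ Dₜ/(1+r)ᵗ + TV_6/(1+r)^6 = 48.4710

£48.47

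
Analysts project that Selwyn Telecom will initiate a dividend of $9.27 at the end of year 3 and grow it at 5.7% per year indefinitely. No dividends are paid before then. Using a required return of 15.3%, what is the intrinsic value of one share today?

$72.64

Deferred-dividend DDM. At t=2 the remaining stream is a growing perpetuity with first payment D_3 = 9.27.
V_2 = D_3/(r−g) = 9.27/(0.153−0.057) = 96.5625
P₀ = V_2/(1+r)^2 = 96.5625/(1+0.153)^2 = 72.6357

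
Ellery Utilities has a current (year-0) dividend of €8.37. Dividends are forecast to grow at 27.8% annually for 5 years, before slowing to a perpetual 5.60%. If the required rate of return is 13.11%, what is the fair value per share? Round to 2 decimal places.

Two-stage DDM. Project D₁…D_5 at 0.278, terminal growth 0.056, discount at r = 0.1311.
D_1 = 10.6969
D_2 = 13.6706
D_3 = 17.4710
D_4 = 22.3280
D_5 = 28.5351
Terminal value at t=5: TV = D_6/(r−g) = 30.1331/(0.1311−0.056) = 401.2395
P₀ = 10.6969/(1+0.1311)^1 + 13.6706/(1+0.1311)^2 + 17.4710/(1+0.1311)^3 + 22.3280/(1+0.1311)^4 + 28.5351/(1+0.1311)^5 + 401.2395/(1+0.1311)^5 = 277.9887

€277.99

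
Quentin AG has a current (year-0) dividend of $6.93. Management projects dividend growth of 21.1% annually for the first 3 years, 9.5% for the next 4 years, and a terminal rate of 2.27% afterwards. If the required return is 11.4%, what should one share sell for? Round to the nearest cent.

Three-stage DDM. Project D₁…D_7; terminal Gordon value at t=7 with g = 0.0227; discount at r = 0.114.
D_1 = 8.3922
D_2 = 10.1630
D_3 = 12.3074
D_4 = 13.4766
D_5 = 14.7569
D_6 = 16.1588
D_7 = 17.6938
TV_7 = 18.0955/(0.114−0.0227) = 198.1982
P₀ = Σ Dₜ/(1+r)ᵗ + TV_7/(1+r)^7 = 151.8325

$151.83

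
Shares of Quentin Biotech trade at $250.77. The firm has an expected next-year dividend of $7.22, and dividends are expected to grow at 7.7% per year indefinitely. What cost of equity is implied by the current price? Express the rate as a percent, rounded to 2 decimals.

Rearranging the constant-growth DDM: r = D₁/P₀ + g.
r = 7.2200 / 250.77 + 0.077 = 0.02879 + 0.077 = 0.10579

10.58%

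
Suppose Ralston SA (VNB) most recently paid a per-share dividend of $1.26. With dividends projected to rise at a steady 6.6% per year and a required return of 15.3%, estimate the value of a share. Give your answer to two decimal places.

Gordon growth model: P₀ = D₁/(r − g). D₁ = 1.26 × (1 + 0.066) = 1.3432.
P₀ = 1.3432 / (0.153 − 0.066) = 1.3432 / 0.087 = 15.4386

$15.44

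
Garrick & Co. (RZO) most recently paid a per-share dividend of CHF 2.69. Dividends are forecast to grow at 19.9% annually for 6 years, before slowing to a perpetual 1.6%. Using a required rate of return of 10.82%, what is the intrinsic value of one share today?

Two-stage DDM. Project D₁…D_6 at 0.199, terminal growth 0.016, discount at r = 0.1082.
D_1 = 3.2253
D_2 = 3.8671
D_3 = 4.6367
D_4 = 5.5594
D_5 = 6.6657
D_6 = 7.9922
Terminal value at t=6: TV = D_7/(r−g) = 8.1201/(0.1082−0.016) = 88.0704
P₀ = 3.2253/(1+0.1082)^1 + 3.8671/(1+0.1082)^2 + 4.6367/(1+0.1082)^3 + 5.5594/(1+0.1082)^4 + 6.6657/(1+0.1082)^5 + 7.9922/(1+0.1082)^6 + 88.0704/(1+0.1082)^6 = 69.0017

CHF 69.00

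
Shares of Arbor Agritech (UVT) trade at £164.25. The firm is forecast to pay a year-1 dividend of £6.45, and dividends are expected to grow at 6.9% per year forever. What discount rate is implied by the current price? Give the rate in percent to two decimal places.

Rearranging the constant-growth DDM: r = D₁/P₀ + g.
r = 6.4500 / 164.25 + 0.069 = 0.03927 + 0.069 = 0.10827

10.83%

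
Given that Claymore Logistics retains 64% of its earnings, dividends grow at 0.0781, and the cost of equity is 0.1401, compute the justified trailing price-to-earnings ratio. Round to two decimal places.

6.26

Payout ratio b = 1 − 0.64 = 0.36.
Justified trailing P/E = b(1+g)/(r−g) = 0.36×(1+0.0781)/(0.1401−0.0781) = 6.2599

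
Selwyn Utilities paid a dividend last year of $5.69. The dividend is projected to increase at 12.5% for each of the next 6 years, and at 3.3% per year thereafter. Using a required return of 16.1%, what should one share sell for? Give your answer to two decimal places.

$68.63

Two-stage DDM. Project D₁…D_6 at 0.125, terminal growth 0.033, discount at r = 0.161.
D_1 = 6.4013
D_2 = 7.2014
D_3 = 8.1016
D_4 = 9.1143
D_5 = 10.2536
D_6 = 11.5353
Terminal value at t=6: TV = D_7/(r−g) = 11.9159/(0.161−0.033) = 93.0932
P₀ = 6.4013/(1+0.161)^1 + 7.2014/(1+0.161)^2 + 8.1016/(1+0.161)^3 + 9.1143/(1+0.161)^4 + 10.2536/(1+0.161)^5 + 11.5353/(1+0.161)^6 + 93.0932/(1+0.161)^6 = 68.6329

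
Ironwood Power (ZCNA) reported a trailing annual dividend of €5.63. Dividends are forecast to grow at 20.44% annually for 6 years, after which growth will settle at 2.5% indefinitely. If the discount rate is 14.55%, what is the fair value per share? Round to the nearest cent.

€105.11

Two-stage DDM. Project D₁…D_6 at 0.2044, terminal growth 0.025, discount at r = 0.1455.
D_1 = 6.7808
D_2 = 8.1668
D_3 = 9.8360
D_4 = 11.8465
D_5 = 14.2680
D_6 = 17.1843
Terminal value at t=6: TV = D_7/(r−g) = 17.6139/(0.1455−0.025) = 146.1739
P₀ = 6.7808/(1+0.1455)^1 + 8.1668/(1+0.1455)^2 + 9.8360/(1+0.1455)^3 + 11.8465/(1+0.1455)^4 + 14.2680/(1+0.1455)^5 + 17.1843/(1+0.1455)^6 + 146.1739/(1+0.1455)^6 = 105.1071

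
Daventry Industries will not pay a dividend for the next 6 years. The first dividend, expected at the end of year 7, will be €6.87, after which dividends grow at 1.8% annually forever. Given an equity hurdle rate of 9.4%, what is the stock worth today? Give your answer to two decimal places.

Deferred-dividend DDM. At t=6 the remaining stream is a growing perpetuity with first payment D_7 = 6.87.
V_6 = D_7/(r−g) = 6.87/(0.094−0.018) = 90.3947
P₀ = V_6/(1+r)^6 = 90.3947/(1+0.094)^6 = 52.7277

€52.73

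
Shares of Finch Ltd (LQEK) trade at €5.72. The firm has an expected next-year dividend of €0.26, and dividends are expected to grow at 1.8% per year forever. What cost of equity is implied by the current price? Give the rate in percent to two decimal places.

6.35%

Rearranging the constant-growth DDM: r = D₁/P₀ + g.
r = 0.2600 / 5.72 + 0.018 = 0.04545 + 0.018 = 0.06345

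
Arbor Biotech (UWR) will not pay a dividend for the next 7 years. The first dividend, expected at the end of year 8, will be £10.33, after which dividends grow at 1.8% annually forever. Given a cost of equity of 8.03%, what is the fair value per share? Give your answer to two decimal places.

£96.56

Deferred-dividend DDM. At t=7 the remaining stream is a growing perpetuity with first payment D_8 = 10.33.
V_7 = D_8/(r−g) = 10.33/(0.0803−0.018) = 165.8106
P₀ = V_7/(1+r)^7 = 165.8106/(1+0.0803)^7 = 96.5610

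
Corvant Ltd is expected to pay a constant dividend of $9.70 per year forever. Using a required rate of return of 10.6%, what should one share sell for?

Zero-growth DDM (perpetuity): P₀ = D/r = 9.70 / 0.106 = 91.5094

$91.51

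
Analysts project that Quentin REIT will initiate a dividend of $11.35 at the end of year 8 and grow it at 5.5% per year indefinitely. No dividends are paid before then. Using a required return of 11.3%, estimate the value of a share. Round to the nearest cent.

$92.49

Deferred-dividend DDM. At t=7 the remaining stream is a growing perpetuity with first payment D_8 = 11.35.
V_7 = D_8/(r−g) = 11.35/(0.113−0.055) = 195.6897
P₀ = V_7/(1+r)^7 = 195.6897/(1+0.113)^7 = 92.4915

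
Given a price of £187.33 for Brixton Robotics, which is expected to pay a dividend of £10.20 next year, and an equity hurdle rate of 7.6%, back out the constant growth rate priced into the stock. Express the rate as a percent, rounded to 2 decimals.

2.16%

From P₀ = D₁/(r − g), the implied growth is g = r − D₁/P₀.
g = 0.076 − 10.20/187.33 = 0.076 − 0.05445 = 0.02155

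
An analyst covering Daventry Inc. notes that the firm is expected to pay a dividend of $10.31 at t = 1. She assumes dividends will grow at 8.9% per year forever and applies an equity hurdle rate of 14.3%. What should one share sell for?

Gordon growth model: P₀ = D₁/(r − g), with D₁ = 10.31 given directly.
P₀ = 10.3100 / (0.143 − 0.089) = 10.3100 / 0.054 = 190.9259

$190.93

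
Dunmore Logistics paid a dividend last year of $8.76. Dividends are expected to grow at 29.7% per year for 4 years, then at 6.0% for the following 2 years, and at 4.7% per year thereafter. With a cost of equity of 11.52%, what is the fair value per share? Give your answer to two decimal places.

Three-stage DDM. Project D₁…D_6; terminal Gordon value at t=6 with g = 0.047; discount at r = 0.1152.
D_1 = 11.3617
D_2 = 14.7362
D_3 = 19.1128
D_4 = 24.7893
D_5 = 26.2766
D_6 = 27.8532
TV_6 = 29.1623/(0.1152−0.047) = 427.6003
P₀ = Σ Dₜ/(1+r)ᵗ + TV_6/(1+r)^6 = 303.8487

$303.85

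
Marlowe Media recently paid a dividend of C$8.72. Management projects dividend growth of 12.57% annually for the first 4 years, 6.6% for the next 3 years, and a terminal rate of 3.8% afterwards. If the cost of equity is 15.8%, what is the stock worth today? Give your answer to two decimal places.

C$104.90

Three-stage DDM. Project D₁…D_7; terminal Gordon value at t=7 with g = 0.038; discount at r = 0.158.
D_1 = 9.8161
D_2 = 11.0500
D_3 = 12.4390
D_4 = 14.0026
D_5 = 14.9267
D_6 = 15.9119
D_7 = 16.9621
TV_7 = 17.6066/(0.158−0.038) = 146.7219
P₀ = Σ Dₜ/(1+r)ᵗ + TV_7/(1+r)^7 = 104.9020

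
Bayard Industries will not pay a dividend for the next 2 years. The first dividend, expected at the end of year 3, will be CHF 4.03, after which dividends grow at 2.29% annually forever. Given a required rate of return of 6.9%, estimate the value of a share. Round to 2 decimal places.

Deferred-dividend DDM. At t=2 the remaining stream is a growing perpetuity with first payment D_3 = 4.03.
V_2 = D_3/(r−g) = 4.03/(0.069−0.0229) = 87.4187
P₀ = V_2/(1+r)^2 = 87.4187/(1+0.069)^2 = 76.4978

CHF 76.50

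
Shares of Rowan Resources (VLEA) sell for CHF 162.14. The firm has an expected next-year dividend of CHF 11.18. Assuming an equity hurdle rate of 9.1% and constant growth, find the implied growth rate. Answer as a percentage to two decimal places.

From P₀ = D₁/(r − g), the implied growth is g = r − D₁/P₀.
g = 0.091 − 11.18/162.14 = 0.091 − 0.06895 = 0.02205

2.20%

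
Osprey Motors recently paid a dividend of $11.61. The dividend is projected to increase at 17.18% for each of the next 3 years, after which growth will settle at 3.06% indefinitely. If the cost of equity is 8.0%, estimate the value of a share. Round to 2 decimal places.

$350.47

Two-stage DDM. Project D₁…D_3 at 0.1718, terminal growth 0.0306, discount at r = 0.08.
D_1 = 13.6046
D_2 = 15.9419
D_3 = 18.6807
Terminal value at t=3: TV = D_4/(r−g) = 19.2523/(0.08−0.0306) = 389.7229
P₀ = 13.6046/(1+0.08)^1 + 15.9419/(1+0.08)^2 + 18.6807/(1+0.08)^3 + 389.7229/(1+0.08)^3 = 350.4683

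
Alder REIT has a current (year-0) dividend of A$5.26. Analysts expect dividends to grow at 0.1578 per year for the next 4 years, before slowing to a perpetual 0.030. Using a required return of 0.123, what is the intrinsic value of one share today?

A$88.54

Two-stage DDM. Project D₁…D_4 at 0.1578, terminal growth 0.03, discount at r = 0.123.
D_1 = 6.0900
D_2 = 7.0510
D_3 = 8.1637
D_4 = 9.4519
Terminal value at t=4: TV = D_5/(r−g) = 9.7355/(0.123−0.03) = 104.6825
P₀ = 6.0900/(1+0.123)^1 + 7.0510/(1+0.123)^2 + 8.1637/(1+0.123)^3 + 9.4519/(1+0.123)^4 + 104.6825/(1+0.123)^4 = 88.5409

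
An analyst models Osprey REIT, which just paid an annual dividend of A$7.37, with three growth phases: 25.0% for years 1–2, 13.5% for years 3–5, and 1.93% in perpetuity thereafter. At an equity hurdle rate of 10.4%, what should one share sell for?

A$171.31

Three-stage DDM. Project D₁…D_5; terminal Gordon value at t=5 with g = 0.0193; discount at r = 0.104.
D_1 = 9.2125
D_2 = 11.5156
D_3 = 13.0702
D_4 = 14.8347
D_5 = 16.8374
TV_5 = 17.1624/(0.104−0.0193) = 202.6253
P₀ = Σ Dₜ/(1+r)ᵗ + TV_5/(1+r)^5 = 171.3109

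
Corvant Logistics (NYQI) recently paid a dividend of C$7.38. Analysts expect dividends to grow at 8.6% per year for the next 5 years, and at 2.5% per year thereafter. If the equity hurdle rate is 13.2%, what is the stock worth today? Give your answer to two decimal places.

C$90.09

Two-stage DDM. Project D₁…D_5 at 0.086, terminal growth 0.025, discount at r = 0.132.
D_1 = 8.0147
D_2 = 8.7039
D_3 = 9.4525
D_4 = 10.2654
D_5 = 11.1482
Terminal value at t=5: TV = D_6/(r−g) = 11.4269/(0.132−0.025) = 106.7937
P₀ = 8.0147/(1+0.132)^1 + 8.7039/(1+0.132)^2 + 9.4525/(1+0.132)^3 + 10.2654/(1+0.132)^4 + 11.1482/(1+0.132)^5 + 106.7937/(1+0.132)^5 = 90.0911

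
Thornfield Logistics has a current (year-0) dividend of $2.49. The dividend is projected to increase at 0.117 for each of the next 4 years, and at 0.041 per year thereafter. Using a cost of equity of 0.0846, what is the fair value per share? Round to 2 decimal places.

$77.61

Two-stage DDM. Project D₁…D_4 at 0.117, terminal growth 0.041, discount at r = 0.0846.
D_1 = 2.7813
D_2 = 3.1067
D_3 = 3.4702
D_4 = 3.8763
Terminal value at t=4: TV = D_5/(r−g) = 4.0352/(0.0846−0.041) = 92.5500
P₀ = 2.7813/(1+0.0846)^1 + 3.1067/(1+0.0846)^2 + 3.4702/(1+0.0846)^3 + 3.8763/(1+0.0846)^4 + 92.5500/(1+0.0846)^4 = 77.6066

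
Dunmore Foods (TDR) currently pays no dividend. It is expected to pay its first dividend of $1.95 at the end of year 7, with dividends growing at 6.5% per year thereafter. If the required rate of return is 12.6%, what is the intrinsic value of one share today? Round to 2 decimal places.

$15.68

Deferred-dividend DDM. At t=6 the remaining stream is a growing perpetuity with first payment D_7 = 1.95.
V_6 = D_7/(r−g) = 1.95/(0.126−0.065) = 31.9672
P₀ = V_6/(1+r)^6 = 31.9672/(1+0.126)^6 = 15.6846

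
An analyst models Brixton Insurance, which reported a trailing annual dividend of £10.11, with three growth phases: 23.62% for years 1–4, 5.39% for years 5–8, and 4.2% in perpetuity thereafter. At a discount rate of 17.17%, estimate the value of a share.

£150.91

Three-stage DDM. Project D₁…D_8; terminal Gordon value at t=8 with g = 0.042; discount at r = 0.1717.
D_1 = 12.4980
D_2 = 15.4500
D_3 = 19.0993
D_4 = 23.6106
D_5 = 24.8832
D_6 = 26.2244
D_7 = 27.6379
D_8 = 29.1275
TV_8 = 30.3509/(0.1717−0.042) = 234.0084
P₀ = Σ Dₜ/(1+r)ᵗ + TV_8/(1+r)^8 = 150.9090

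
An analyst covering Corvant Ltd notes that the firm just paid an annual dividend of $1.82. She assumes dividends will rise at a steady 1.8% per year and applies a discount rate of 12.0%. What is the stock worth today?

Gordon growth model: P₀ = D₁/(r − g). D₁ = 1.82 × (1 + 0.018) = 1.8528.
P₀ = 1.8528 / (0.12 − 0.018) = 1.8528 / 0.102 = 18.1643

$18.16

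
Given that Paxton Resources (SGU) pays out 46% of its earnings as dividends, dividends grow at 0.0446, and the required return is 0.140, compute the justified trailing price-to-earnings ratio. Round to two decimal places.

5.04

Justified trailing P/E = b(1+g)/(r−g) = 0.46×(1+0.0446)/(0.14−0.0446) = 5.0369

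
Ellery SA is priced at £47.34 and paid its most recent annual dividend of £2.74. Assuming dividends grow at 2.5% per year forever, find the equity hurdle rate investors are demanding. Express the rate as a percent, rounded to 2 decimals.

8.43%

Rearranging the constant-growth DDM: r = D₁/P₀ + g.
D₁ = 2.74 × (1 + 0.025) = 2.8085.
r = 2.8085 / 47.34 + 0.025 = 0.05933 + 0.025 = 0.08433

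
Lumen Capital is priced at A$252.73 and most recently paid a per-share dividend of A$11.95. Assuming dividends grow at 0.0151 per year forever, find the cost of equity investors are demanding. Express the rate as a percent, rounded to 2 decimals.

6.31%

Rearranging the constant-growth DDM: r = D₁/P₀ + g.
D₁ = 11.95 × (1 + 0.0151) = 12.1304.
r = 12.1304 / 252.73 + 0.0151 = 0.04800 + 0.0151 = 0.06310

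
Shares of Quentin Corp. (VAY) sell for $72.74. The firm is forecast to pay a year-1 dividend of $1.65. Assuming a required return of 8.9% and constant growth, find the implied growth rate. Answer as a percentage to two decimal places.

6.63%

From P₀ = D₁/(r − g), the implied growth is g = r − D₁/P₀.
g = 0.089 − 1.65/72.74 = 0.089 − 0.02268 = 0.06632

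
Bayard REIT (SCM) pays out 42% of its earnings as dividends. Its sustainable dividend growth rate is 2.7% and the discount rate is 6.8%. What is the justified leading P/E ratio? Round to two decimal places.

10.24

Justified leading P/E = b/(r−g) = 0.42/(0.068−0.027) = 10.2439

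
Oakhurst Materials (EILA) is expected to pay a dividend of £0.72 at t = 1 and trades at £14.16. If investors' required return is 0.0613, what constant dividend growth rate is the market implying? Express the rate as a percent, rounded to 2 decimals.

From P₀ = D₁/(r − g), the implied growth is g = r − D₁/P₀.
g = 0.0613 − 0.72/14.16 = 0.0613 − 0.05085 = 0.01045

1.05%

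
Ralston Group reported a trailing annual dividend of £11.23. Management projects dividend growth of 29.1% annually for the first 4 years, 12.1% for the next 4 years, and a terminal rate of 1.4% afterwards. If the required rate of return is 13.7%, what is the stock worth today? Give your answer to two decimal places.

£279.80

Three-stage DDM. Project D₁…D_8; terminal Gordon value at t=8 with g = 0.014; discount at r = 0.137.
D_1 = 14.4979
D_2 = 18.7168
D_3 = 24.1634
D_4 = 31.1950
D_5 = 34.9696
D_6 = 39.2009
D_7 = 43.9442
D_8 = 49.2614
TV_8 = 49.9511/(0.137−0.014) = 406.1066
P₀ = Σ Dₜ/(1+r)ᵗ + TV_8/(1+r)^8 = 279.8037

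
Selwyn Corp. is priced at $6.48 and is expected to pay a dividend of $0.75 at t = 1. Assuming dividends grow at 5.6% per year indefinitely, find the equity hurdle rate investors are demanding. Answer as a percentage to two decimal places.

17.17%

Rearranging the constant-growth DDM: r = D₁/P₀ + g.
r = 0.7500 / 6.48 + 0.056 = 0.11574 + 0.056 = 0.17174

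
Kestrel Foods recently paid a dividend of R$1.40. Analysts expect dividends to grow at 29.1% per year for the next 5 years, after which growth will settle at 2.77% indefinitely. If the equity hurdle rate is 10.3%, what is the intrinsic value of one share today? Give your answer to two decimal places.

R$53.48

Two-stage DDM. Project D₁…D_5 at 0.291, terminal growth 0.0277, discount at r = 0.103.
D_1 = 1.8074
D_2 = 2.3334
D_3 = 3.0124
D_4 = 3.8890
D_5 = 5.0206
Terminal value at t=5: TV = D_6/(r−g) = 5.1597/(0.103−0.0277) = 68.5221
P₀ = 1.8074/(1+0.103)^1 + 2.3334/(1+0.103)^2 + 3.0124/(1+0.103)^3 + 3.8890/(1+0.103)^4 + 5.0206/(1+0.103)^5 + 68.5221/(1+0.103)^5 = 53.4754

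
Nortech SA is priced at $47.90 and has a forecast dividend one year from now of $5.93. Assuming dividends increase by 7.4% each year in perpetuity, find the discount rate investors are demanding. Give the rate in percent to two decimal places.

Rearranging the constant-growth DDM: r = D₁/P₀ + g.
r = 5.9300 / 47.90 + 0.074 = 0.12380 + 0.074 = 0.19780

19.78%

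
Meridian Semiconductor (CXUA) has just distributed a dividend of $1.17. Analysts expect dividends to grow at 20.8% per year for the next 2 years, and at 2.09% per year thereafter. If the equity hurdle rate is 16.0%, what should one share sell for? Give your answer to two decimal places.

Two-stage DDM. Project D₁…D_2 at 0.208, terminal growth 0.0209, discount at r = 0.16.
D_1 = 1.4134
D_2 = 1.7073
Terminal value at t=2: TV = D_3/(r−g) = 1.7430/(0.16−0.0209) = 12.5307
P₀ = 1.4134/(1+0.16)^1 + 1.7073/(1+0.16)^2 + 12.5307/(1+0.16)^2 = 11.7996

$11.80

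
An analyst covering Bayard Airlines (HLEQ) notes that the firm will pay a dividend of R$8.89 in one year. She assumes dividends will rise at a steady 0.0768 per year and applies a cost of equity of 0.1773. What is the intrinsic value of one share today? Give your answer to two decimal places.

R$88.46

Gordon growth model: P₀ = D₁/(r − g), with D₁ = 8.89 given directly.
P₀ = 8.8900 / (0.1773 − 0.0768) = 8.8900 / 0.1005 = 88.4577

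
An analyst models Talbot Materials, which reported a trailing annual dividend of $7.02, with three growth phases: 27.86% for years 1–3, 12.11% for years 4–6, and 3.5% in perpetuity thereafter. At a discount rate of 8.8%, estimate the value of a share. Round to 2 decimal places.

$309.07

Three-stage DDM. Project D₁…D_6; terminal Gordon value at t=6 with g = 0.035; discount at r = 0.088.
D_1 = 8.9758
D_2 = 11.4764
D_3 = 14.6738
D_4 = 16.4507
D_5 = 18.4429
D_6 = 20.6764
TV_6 = 21.4000/(0.088−0.035) = 403.7744
P₀ = Σ Dₜ/(1+r)ᵗ + TV_6/(1+r)^6 = 309.0659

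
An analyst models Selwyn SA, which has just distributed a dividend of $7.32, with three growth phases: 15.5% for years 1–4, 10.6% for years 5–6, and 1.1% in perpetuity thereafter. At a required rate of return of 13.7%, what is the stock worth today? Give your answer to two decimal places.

Three-stage DDM. Project D₁…D_6; terminal Gordon value at t=6 with g = 0.011; discount at r = 0.137.
D_1 = 8.4546
D_2 = 9.7651
D_3 = 11.2786
D_4 = 13.0268
D_5 = 14.4077
D_6 = 15.9349
TV_6 = 16.1102/(0.137−0.011) = 127.8586
P₀ = Σ Dₜ/(1+r)ᵗ + TV_6/(1+r)^6 = 104.5938

$104.59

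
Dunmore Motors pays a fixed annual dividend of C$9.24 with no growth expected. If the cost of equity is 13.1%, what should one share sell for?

C$70.53

Zero-growth DDM (perpetuity): P₀ = D/r = 9.24 / 0.131 = 70.5344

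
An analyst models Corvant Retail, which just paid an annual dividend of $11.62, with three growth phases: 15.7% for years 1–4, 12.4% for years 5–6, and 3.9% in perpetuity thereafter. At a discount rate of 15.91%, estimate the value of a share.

$162.15

Three-stage DDM. Project D₁…D_6; terminal Gordon value at t=6 with g = 0.039; discount at r = 0.1591.
D_1 = 13.4443
D_2 = 15.5551
D_3 = 17.9973
D_4 = 20.8228
D_5 = 23.4049
D_6 = 26.3071
TV_6 = 27.3330/(0.1591−0.039) = 227.5856
P₀ = Σ Dₜ/(1+r)ᵗ + TV_6/(1+r)^6 = 162.1512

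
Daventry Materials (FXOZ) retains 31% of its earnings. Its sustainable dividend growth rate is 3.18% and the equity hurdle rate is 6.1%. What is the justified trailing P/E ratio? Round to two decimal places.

24.38

Payout ratio b = 1 − 0.31 = 0.69.
Justified trailing P/E = b(1+g)/(r−g) = 0.69×(1+0.0318)/(0.061−0.0318) = 24.3816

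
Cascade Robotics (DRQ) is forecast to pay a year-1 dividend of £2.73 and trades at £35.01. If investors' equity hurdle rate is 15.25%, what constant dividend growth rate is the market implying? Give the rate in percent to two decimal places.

7.45%

From P₀ = D₁/(r − g), the implied growth is g = r − D₁/P₀.
g = 0.1525 − 2.73/35.01 = 0.1525 − 0.07798 = 0.07452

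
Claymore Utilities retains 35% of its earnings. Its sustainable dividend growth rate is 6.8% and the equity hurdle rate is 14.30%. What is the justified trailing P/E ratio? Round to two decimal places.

9.26

Payout ratio b = 1 − 0.35 = 0.65.
Justified trailing P/E = b(1+g)/(r−g) = 0.65×(1+0.068)/(0.143−0.068) = 9.2560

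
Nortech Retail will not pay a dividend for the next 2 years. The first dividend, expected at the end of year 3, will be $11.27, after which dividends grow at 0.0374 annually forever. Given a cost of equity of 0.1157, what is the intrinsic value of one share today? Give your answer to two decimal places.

Deferred-dividend DDM. At t=2 the remaining stream is a growing perpetuity with first payment D_3 = 11.27.
V_2 = D_3/(r−g) = 11.27/(0.1157−0.0374) = 143.9336
P₀ = V_2/(1+r)^2 = 143.9336/(1+0.1157)^2 = 115.6291

$115.63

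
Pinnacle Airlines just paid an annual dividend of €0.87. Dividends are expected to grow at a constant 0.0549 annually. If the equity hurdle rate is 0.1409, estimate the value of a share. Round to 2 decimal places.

€10.67

Gordon growth model: P₀ = D₁/(r − g). D₁ = 0.87 × (1 + 0.0549) = 0.9178.
P₀ = 0.9178 / (0.1409 − 0.0549) = 0.9178 / 0.086 = 10.6717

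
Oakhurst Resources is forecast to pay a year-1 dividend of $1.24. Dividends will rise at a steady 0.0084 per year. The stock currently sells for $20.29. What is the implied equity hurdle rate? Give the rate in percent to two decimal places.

Rearranging the constant-growth DDM: r = D₁/P₀ + g.
r = 1.2400 / 20.29 + 0.0084 = 0.06111 + 0.0084 = 0.06951

6.95%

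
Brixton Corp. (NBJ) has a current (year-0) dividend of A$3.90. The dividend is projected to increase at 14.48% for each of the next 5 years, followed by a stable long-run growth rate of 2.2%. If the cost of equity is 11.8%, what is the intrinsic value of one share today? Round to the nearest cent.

A$67.69

Two-stage DDM. Project D₁…D_5 at 0.1448, terminal growth 0.022, discount at r = 0.118.
D_1 = 4.4647
D_2 = 5.1112
D_3 = 5.8513
D_4 = 6.6986
D_5 = 7.6685
Terminal value at t=5: TV = D_6/(r−g) = 7.8372/(0.118−0.022) = 81.6380
P₀ = 4.4647/(1+0.118)^1 + 5.1112/(1+0.118)^2 + 5.8513/(1+0.118)^3 + 6.6986/(1+0.118)^4 + 7.6685/(1+0.118)^5 + 81.6380/(1+0.118)^5 = 67.6874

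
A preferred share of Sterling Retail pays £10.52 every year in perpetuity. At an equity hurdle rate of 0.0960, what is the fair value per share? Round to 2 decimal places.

£109.58

Zero-growth DDM (perpetuity): P₀ = D/r = 10.52 / 0.096 = 109.5833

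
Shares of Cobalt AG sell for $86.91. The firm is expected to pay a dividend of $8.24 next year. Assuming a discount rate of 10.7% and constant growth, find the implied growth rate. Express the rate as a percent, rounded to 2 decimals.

From P₀ = D₁/(r − g), the implied growth is g = r − D₁/P₀.
g = 0.107 − 8.24/86.91 = 0.107 − 0.09481 = 0.01219

1.22%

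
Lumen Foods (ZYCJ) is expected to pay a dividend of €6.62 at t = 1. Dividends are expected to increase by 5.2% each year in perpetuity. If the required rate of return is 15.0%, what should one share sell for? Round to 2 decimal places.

Gordon growth model: P₀ = D₁/(r − g), with D₁ = 6.62 given directly.
P₀ = 6.6200 / (0.15 − 0.052) = 6.6200 / 0.098 = 67.5510

€67.55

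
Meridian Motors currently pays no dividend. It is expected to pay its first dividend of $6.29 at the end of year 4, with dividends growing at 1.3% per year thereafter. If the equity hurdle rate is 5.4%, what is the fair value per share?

$131.02

Deferred-dividend DDM. At t=3 the remaining stream is a growing perpetuity with first payment D_4 = 6.29.
V_3 = D_4/(r−g) = 6.29/(0.054−0.013) = 153.4146
P₀ = V_3/(1+r)^3 = 153.4146/(1+0.054)^3 = 131.0222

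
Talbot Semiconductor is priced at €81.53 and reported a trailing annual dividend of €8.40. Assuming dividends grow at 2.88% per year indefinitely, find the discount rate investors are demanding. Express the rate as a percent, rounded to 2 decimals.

13.48%

Rearranging the constant-growth DDM: r = D₁/P₀ + g.
D₁ = 8.40 × (1 + 0.0288) = 8.6419.
r = 8.6419 / 81.53 + 0.0288 = 0.10600 + 0.0288 = 0.13480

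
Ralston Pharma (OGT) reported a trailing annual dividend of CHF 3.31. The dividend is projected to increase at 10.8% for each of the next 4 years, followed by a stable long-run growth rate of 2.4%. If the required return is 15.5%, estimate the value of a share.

CHF 33.86

Two-stage DDM. Project D₁…D_4 at 0.108, terminal growth 0.024, discount at r = 0.155.
D_1 = 3.6675
D_2 = 4.0636
D_3 = 4.5024
D_4 = 4.9887
Terminal value at t=4: TV = D_5/(r−g) = 5.1084/(0.155−0.024) = 38.9956
P₀ = 3.6675/(1+0.155)^1 + 4.0636/(1+0.155)^2 + 4.5024/(1+0.155)^3 + 4.9887/(1+0.155)^4 + 38.9956/(1+0.155)^4 = 33.8591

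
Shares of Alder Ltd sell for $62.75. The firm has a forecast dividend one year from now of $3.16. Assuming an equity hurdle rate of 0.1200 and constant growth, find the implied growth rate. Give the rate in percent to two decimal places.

From P₀ = D₁/(r − g), the implied growth is g = r − D₁/P₀.
g = 0.12 − 3.16/62.75 = 0.12 − 0.05036 = 0.06964

6.96%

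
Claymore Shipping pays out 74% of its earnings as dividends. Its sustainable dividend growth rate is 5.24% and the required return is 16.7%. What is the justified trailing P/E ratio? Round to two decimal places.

Justified trailing P/E = b(1+g)/(r−g) = 0.74×(1+0.0524)/(0.167−0.0524) = 6.7956

6.80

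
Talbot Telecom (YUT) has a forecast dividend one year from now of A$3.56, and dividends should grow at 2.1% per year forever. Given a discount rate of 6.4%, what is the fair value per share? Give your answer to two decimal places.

A$82.79

Gordon growth model: P₀ = D₁/(r − g), with D₁ = 3.56 given directly.
P₀ = 3.5600 / (0.064 − 0.021) = 3.5600 / 0.043 = 82.7907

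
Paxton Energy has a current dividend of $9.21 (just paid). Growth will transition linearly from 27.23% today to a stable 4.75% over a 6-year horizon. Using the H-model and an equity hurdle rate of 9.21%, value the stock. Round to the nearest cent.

$355.58

H-model: P₀ = D₀[(1+g_L) + H(g_S−g_L)]/(r−g_L), with H = 6/2 = 3.
P₀ = 9.21 × [(1+0.0475) + 3×(0.2723−0.0475)] / (0.0921−0.0475)
   = 9.21 × 1.7219 / 0.0446 = 355.5762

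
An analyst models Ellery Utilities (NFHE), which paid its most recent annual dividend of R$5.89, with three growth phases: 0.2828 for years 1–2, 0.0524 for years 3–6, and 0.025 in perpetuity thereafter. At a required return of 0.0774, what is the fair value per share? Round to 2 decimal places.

R$195.56

Three-stage DDM. Project D₁…D_6; terminal Gordon value at t=6 with g = 0.025; discount at r = 0.0774.
D_1 = 7.5557
D_2 = 9.6924
D_3 = 10.2003
D_4 = 10.7348
D_5 = 11.2973
D_6 = 11.8893
TV_6 = 12.1865/(0.0774−0.025) = 232.5676
P₀ = Σ Dₜ/(1+r)ᵗ + TV_6/(1+r)^6 = 195.5610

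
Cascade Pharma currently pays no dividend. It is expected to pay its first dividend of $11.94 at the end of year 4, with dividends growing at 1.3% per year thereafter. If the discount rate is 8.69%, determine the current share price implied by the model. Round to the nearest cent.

Deferred-dividend DDM. At t=3 the remaining stream is a growing perpetuity with first payment D_4 = 11.94.
V_3 = D_4/(r−g) = 11.94/(0.0869−0.013) = 161.5697
P₀ = V_3/(1+r)^3 = 161.5697/(1+0.0869)^3 = 125.8320

$125.83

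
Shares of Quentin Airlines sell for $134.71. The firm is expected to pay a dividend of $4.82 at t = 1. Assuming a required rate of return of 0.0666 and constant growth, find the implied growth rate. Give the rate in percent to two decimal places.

From P₀ = D₁/(r − g), the implied growth is g = r − D₁/P₀.
g = 0.0666 − 4.82/134.71 = 0.0666 − 0.03578 = 0.03082

3.08%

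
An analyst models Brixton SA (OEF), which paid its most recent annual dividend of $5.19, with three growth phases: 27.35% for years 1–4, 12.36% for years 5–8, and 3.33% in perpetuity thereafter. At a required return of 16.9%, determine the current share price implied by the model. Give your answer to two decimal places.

$99.85

Three-stage DDM. Project D₁…D_8; terminal Gordon value at t=8 with g = 0.0333; discount at r = 0.169.
D_1 = 6.6095
D_2 = 8.4172
D_3 = 10.7192
D_4 = 13.6510
D_5 = 15.3382
D_6 = 17.2340
D_7 = 19.3641
D_8 = 21.7576
TV_8 = 22.4821/(0.169−0.0333) = 165.6749
P₀ = Σ Dₜ/(1+r)ᵗ + TV_8/(1+r)^8 = 99.8466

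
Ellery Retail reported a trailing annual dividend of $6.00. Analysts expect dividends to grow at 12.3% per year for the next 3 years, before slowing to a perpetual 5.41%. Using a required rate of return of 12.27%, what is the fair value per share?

Two-stage DDM. Project D₁…D_3 at 0.123, terminal growth 0.0541, discount at r = 0.1227.
D_1 = 6.7380
D_2 = 7.5668
D_3 = 8.4975
Terminal value at t=3: TV = D_4/(r−g) = 8.9572/(0.1227−0.0541) = 130.5714
P₀ = 6.7380/(1+0.1227)^1 + 7.5668/(1+0.1227)^2 + 8.4975/(1+0.1227)^3 + 130.5714/(1+0.1227)^3 = 110.2789

$110.28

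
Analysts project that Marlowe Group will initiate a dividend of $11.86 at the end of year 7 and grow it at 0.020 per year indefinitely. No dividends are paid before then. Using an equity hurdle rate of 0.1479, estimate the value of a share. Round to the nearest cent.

Deferred-dividend DDM. At t=6 the remaining stream is a growing perpetuity with first payment D_7 = 11.86.
V_6 = D_7/(r−g) = 11.86/(0.1479−0.02) = 92.7287
P₀ = V_6/(1+r)^6 = 92.7287/(1+0.1479)^6 = 40.5312

$40.53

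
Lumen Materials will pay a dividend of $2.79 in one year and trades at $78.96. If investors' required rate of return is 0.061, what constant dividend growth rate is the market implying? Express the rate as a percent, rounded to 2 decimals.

From P₀ = D₁/(r − g), the implied growth is g = r − D₁/P₀.
g = 0.061 − 2.79/78.96 = 0.061 − 0.03533 = 0.02567

2.57%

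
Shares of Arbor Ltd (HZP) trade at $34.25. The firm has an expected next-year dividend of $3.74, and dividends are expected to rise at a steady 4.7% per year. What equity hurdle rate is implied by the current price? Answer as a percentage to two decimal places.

Rearranging the constant-growth DDM: r = D₁/P₀ + g.
r = 3.7400 / 34.25 + 0.047 = 0.10920 + 0.047 = 0.15620

15.62%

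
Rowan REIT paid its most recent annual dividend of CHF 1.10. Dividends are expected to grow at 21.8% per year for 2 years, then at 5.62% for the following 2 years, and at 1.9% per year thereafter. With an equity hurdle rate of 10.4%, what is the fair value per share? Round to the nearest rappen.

CHF 19.75

Three-stage DDM. Project D₁…D_4; terminal Gordon value at t=4 with g = 0.019; discount at r = 0.104.
D_1 = 1.3398
D_2 = 1.6319
D_3 = 1.7236
D_4 = 1.8205
TV_4 = 1.8550/(0.104−0.019) = 21.8240
P₀ = Σ Dₜ/(1+r)ᵗ + TV_4/(1+r)^4 = 19.7501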